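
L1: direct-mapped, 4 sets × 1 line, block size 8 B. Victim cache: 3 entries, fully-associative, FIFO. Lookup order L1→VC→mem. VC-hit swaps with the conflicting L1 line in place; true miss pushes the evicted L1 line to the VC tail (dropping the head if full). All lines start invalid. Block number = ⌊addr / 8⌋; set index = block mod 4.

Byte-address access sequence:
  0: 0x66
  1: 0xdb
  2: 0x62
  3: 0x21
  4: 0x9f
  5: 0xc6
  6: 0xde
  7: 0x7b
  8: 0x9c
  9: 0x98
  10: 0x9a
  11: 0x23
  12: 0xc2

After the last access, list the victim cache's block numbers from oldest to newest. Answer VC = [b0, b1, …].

#0 0x66→b12/s0 MISS; vc=[]
#1 0xdb→b27/s3 MISS; vc=[]
#2 0x62→b12/s0 L1-HIT; vc=[]
#3 0x21→b4/s0 MISS; vc=[12]
#4 0x9f→b19/s3 MISS; vc=[12,27]
#5 0xc6→b24/s0 MISS; vc=[12,27,4]
#6 0xde→b27/s3 VC-HIT; vc=[12,19,4]
#7 0x7b→b15/s3 MISS; vc=[19,4,27]
#8 0x9c→b19/s3 VC-HIT; vc=[15,4,27]
#9 0x98→b19/s3 L1-HIT; vc=[15,4,27]
#10 0x9a→b19/s3 L1-HIT; vc=[15,4,27]
#11 0x23→b4/s0 VC-HIT; vc=[15,24,27]
#12 0xc2→b24/s0 VC-HIT; vc=[15,4,27]

VC = [15, 4, 27]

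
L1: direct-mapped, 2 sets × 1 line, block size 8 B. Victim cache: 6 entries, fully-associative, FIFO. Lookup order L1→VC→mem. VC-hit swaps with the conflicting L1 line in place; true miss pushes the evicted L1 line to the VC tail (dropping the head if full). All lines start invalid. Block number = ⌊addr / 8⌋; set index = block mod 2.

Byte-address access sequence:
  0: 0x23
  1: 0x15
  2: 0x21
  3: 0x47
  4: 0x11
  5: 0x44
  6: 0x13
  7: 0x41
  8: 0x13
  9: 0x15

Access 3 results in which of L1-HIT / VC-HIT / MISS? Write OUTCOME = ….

OUTCOME = MISS

  [0] addr=0x23 blk=4 s=0: MISS | VC []
  [1] addr=0x15 blk=2 s=0: MISS | VC [4]
  [2] addr=0x21 blk=4 s=0: VC-HIT | VC [2]
  [3] addr=0x47 blk=8 s=0: MISS | VC [2, 4]
  [4] addr=0x11 blk=2 s=0: VC-HIT | VC [8, 4]
  [5] addr=0x44 blk=8 s=0: VC-HIT | VC [2, 4]
  [6] addr=0x13 blk=2 s=0: VC-HIT | VC [8, 4]
  [7] addr=0x41 blk=8 s=0: VC-HIT | VC [2, 4]
  [8] addr=0x13 blk=2 s=0: VC-HIT | VC [8, 4]
  [9] addr=0x15 blk=2 s=0: L1-HIT | VC [8, 4]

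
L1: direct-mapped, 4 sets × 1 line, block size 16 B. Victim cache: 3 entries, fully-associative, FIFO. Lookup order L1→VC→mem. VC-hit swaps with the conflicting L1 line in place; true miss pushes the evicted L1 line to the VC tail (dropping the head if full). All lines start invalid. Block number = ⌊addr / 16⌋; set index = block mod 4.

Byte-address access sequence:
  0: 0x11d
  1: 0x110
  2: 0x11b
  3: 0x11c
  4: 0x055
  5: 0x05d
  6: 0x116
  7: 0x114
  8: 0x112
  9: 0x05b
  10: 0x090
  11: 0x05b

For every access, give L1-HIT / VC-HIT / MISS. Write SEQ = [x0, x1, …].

  [0] addr=0x11d blk=17 s=1: MISS | VC []
  [1] addr=0x110 blk=17 s=1: L1-HIT | VC []
  [2] addr=0x11b blk=17 s=1: L1-HIT | VC []
  [3] addr=0x11c blk=17 s=1: L1-HIT | VC []
  [4] addr=0x55 blk=5 s=1: MISS | VC [17]
  [5] addr=0x5d blk=5 s=1: L1-HIT | VC [17]
  [6] addr=0x116 blk=17 s=1: VC-HIT | VC [5]
  [7] addr=0x114 blk=17 s=1: L1-HIT | VC [5]
  [8] addr=0x112 blk=17 s=1: L1-HIT | VC [5]
  [9] addr=0x5b blk=5 s=1: VC-HIT | VC [17]
  [10] addr=0x90 blk=9 s=1: MISS | VC [17, 5]
  [11] addr=0x5b blk=5 s=1: VC-HIT | VC [17, 9]

SEQ = [MISS, L1-HIT, L1-HIT, L1-HIT, MISS, L1-HIT, VC-HIT, L1-HIT, L1-HIT, VC-HIT, MISS, VC-HIT]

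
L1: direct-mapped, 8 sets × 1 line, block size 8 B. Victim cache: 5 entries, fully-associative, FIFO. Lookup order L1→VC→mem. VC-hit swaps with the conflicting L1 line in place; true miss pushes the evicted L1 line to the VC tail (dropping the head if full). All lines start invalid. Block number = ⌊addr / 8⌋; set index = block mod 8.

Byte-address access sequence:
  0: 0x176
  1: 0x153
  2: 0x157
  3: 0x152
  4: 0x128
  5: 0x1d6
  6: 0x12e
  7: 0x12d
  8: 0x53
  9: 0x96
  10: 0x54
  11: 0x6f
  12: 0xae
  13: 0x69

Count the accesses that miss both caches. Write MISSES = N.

#0 0x176→b46/s6 MISS; vc=[]
#1 0x153→b42/s2 MISS; vc=[]
#2 0x157→b42/s2 L1-HIT; vc=[]
#3 0x152→b42/s2 L1-HIT; vc=[]
#4 0x128→b37/s5 MISS; vc=[]
#5 0x1d6→b58/s2 MISS; vc=[42]
#6 0x12e→b37/s5 L1-HIT; vc=[42]
#7 0x12d→b37/s5 L1-HIT; vc=[42]
#8 0x53→b10/s2 MISS; vc=[42,58]
#9 0x96→b18/s2 MISS; vc=[42,58,10]
#10 0x54→b10/s2 VC-HIT; vc=[42,58,18]
#11 0x6f→b13/s5 MISS; vc=[42,58,18,37]
#12 0xae→b21/s5 MISS; vc=[42,58,18,37,13]
#13 0x69→b13/s5 VC-HIT; vc=[42,58,18,37,21]

MISSES = 8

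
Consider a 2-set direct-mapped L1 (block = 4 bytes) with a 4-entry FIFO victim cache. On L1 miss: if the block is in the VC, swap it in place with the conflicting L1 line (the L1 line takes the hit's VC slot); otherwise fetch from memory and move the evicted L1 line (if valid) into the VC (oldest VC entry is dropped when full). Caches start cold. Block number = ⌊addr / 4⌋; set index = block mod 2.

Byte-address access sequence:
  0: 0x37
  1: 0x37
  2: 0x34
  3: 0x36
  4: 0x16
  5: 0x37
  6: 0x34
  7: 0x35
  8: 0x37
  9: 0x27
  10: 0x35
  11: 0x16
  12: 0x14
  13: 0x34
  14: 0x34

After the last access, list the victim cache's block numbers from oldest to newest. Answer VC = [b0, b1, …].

0: 0x37 (blk 13, set 1) → MISS  vc=[]
1: 0x37 (blk 13, set 1) → L1-HIT  vc=[]
2: 0x34 (blk 13, set 1) → L1-HIT  vc=[]
3: 0x36 (blk 13, set 1) → L1-HIT  vc=[]
4: 0x16 (blk 5, set 1) → MISS  vc=[13]
5: 0x37 (blk 13, set 1) → VC-HIT  vc=[5]
6: 0x34 (blk 13, set 1) → L1-HIT  vc=[5]
7: 0x35 (blk 13, set 1) → L1-HIT  vc=[5]
8: 0x37 (blk 13, set 1) → L1-HIT  vc=[5]
9: 0x27 (blk 9, set 1) → MISS  vc=[5, 13]
10: 0x35 (blk 13, set 1) → VC-HIT  vc=[5, 9]
11: 0x16 (blk 5, set 1) → VC-HIT  vc=[13, 9]
12: 0x14 (blk 5, set 1) → L1-HIT  vc=[13, 9]
13: 0x34 (blk 13, set 1) → VC-HIT  vc=[5, 9]
14: 0x34 (blk 13, set 1) → L1-HIT  vc=[5, 9]

VC = [5, 9]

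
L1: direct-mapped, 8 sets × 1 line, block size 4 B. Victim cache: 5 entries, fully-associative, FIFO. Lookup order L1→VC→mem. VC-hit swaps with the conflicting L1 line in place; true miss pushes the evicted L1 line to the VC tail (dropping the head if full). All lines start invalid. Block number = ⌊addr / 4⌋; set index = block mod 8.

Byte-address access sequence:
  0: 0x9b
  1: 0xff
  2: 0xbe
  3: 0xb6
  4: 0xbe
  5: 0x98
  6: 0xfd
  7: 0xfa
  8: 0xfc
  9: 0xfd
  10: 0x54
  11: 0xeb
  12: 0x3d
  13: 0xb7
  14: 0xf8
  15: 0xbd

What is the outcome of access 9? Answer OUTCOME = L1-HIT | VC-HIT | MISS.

  [0] addr=0x9b blk=38 s=6: MISS | VC []
  [1] addr=0xff blk=63 s=7: MISS | VC []
  [2] addr=0xbe blk=47 s=7: MISS | VC [63]
  [3] addr=0xb6 blk=45 s=5: MISS | VC [63]
  [4] addr=0xbe blk=47 s=7: L1-HIT | VC [63]
  [5] addr=0x98 blk=38 s=6: L1-HIT | VC [63]
  [6] addr=0xfd blk=63 s=7: VC-HIT | VC [47]
  [7] addr=0xfa blk=62 s=6: MISS | VC [47, 38]
  [8] addr=0xfc blk=63 s=7: L1-HIT | VC [47, 38]
  [9] addr=0xfd blk=63 s=7: L1-HIT | VC [47, 38]
  [10] addr=0x54 blk=21 s=5: MISS | VC [47, 38, 45]
  [11] addr=0xeb blk=58 s=2: MISS | VC [47, 38, 45]
  [12] addr=0x3d blk=15 s=7: MISS | VC [47, 38, 45, 63]
  [13] addr=0xb7 blk=45 s=5: VC-HIT | VC [47, 38, 21, 63]
  [14] addr=0xf8 blk=62 s=6: L1-HIT | VC [47, 38, 21, 63]
  [15] addr=0xbd blk=47 s=7: VC-HIT | VC [15, 38, 21, 63]

OUTCOME = L1-HIT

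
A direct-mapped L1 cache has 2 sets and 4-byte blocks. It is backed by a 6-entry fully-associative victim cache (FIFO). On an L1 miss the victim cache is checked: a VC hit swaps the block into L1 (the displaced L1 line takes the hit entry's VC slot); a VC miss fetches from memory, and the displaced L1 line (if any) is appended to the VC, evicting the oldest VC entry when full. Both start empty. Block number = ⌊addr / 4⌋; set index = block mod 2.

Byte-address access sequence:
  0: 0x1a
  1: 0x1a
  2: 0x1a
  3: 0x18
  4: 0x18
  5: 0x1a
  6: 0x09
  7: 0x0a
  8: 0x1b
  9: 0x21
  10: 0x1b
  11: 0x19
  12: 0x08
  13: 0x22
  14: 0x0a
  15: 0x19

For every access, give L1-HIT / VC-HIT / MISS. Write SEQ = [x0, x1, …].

#0 0x1a→b6/s0 MISS; vc=[]
#1 0x1a→b6/s0 L1-HIT; vc=[]
#2 0x1a→b6/s0 L1-HIT; vc=[]
#3 0x18→b6/s0 L1-HIT; vc=[]
#4 0x18→b6/s0 L1-HIT; vc=[]
#5 0x1a→b6/s0 L1-HIT; vc=[]
#6 0x9→b2/s0 MISS; vc=[6]
#7 0xa→b2/s0 L1-HIT; vc=[6]
#8 0x1b→b6/s0 VC-HIT; vc=[2]
#9 0x21→b8/s0 MISS; vc=[2,6]
#10 0x1b→b6/s0 VC-HIT; vc=[2,8]
#11 0x19→b6/s0 L1-HIT; vc=[2,8]
#12 0x8→b2/s0 VC-HIT; vc=[6,8]
#13 0x22→b8/s0 VC-HIT; vc=[6,2]
#14 0xa→b2/s0 VC-HIT; vc=[6,8]
#15 0x19→b6/s0 VC-HIT; vc=[2,8]

SEQ = [MISS, L1-HIT, L1-HIT, L1-HIT, L1-HIT, L1-HIT, MISS, L1-HIT, VC-HIT, MISS, VC-HIT, L1-HIT, VC-HIT, VC-HIT, VC-HIT, VC-HIT]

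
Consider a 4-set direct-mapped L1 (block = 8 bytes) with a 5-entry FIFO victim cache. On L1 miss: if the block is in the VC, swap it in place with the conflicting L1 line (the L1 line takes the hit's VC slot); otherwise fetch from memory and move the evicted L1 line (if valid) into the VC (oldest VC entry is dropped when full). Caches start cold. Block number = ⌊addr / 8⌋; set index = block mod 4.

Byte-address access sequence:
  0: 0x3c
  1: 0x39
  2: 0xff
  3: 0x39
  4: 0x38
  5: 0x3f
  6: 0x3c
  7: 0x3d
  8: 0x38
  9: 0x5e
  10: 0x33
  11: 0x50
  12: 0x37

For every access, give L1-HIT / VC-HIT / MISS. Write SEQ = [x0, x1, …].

SEQ = [MISS, L1-HIT, MISS, VC-HIT, L1-HIT, L1-HIT, L1-HIT, L1-HIT, L1-HIT, MISS, MISS, MISS, VC-HIT]

0: 0x3c (blk 7, set 3) → MISS  vc=[]
1: 0x39 (blk 7, set 3) → L1-HIT  vc=[]
2: 0xff (blk 31, set 3) → MISS  vc=[7]
3: 0x39 (blk 7, set 3) → VC-HIT  vc=[31]
4: 0x38 (blk 7, set 3) → L1-HIT  vc=[31]
5: 0x3f (blk 7, set 3) → L1-HIT  vc=[31]
6: 0x3c (blk 7, set 3) → L1-HIT  vc=[31]
7: 0x3d (blk 7, set 3) → L1-HIT  vc=[31]
8: 0x38 (blk 7, set 3) → L1-HIT  vc=[31]
9: 0x5e (blk 11, set 3) → MISS  vc=[31, 7]
10: 0x33 (blk 6, set 2) → MISS  vc=[31, 7]
11: 0x50 (blk 10, set 2) → MISS  vc=[31, 7, 6]
12: 0x37 (blk 6, set 2) → VC-HIT  vc=[31, 7, 10]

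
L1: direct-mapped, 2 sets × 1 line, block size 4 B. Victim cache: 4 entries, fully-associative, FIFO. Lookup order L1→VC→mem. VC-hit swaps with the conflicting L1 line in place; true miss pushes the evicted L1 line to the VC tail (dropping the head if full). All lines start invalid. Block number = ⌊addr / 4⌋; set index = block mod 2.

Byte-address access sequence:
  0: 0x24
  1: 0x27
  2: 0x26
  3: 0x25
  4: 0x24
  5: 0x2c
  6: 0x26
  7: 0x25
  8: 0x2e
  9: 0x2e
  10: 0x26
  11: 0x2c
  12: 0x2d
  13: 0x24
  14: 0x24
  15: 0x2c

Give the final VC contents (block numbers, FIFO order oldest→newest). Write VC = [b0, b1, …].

  [0] addr=0x24 blk=9 s=1: MISS | VC []
  [1] addr=0x27 blk=9 s=1: L1-HIT | VC []
  [2] addr=0x26 blk=9 s=1: L1-HIT | VC []
  [3] addr=0x25 blk=9 s=1: L1-HIT | VC []
  [4] addr=0x24 blk=9 s=1: L1-HIT | VC []
  [5] addr=0x2c blk=11 s=1: MISS | VC [9]
  [6] addr=0x26 blk=9 s=1: VC-HIT | VC [11]
  [7] addr=0x25 blk=9 s=1: L1-HIT | VC [11]
  [8] addr=0x2e blk=11 s=1: VC-HIT | VC [9]
  [9] addr=0x2e blk=11 s=1: L1-HIT | VC [9]
  [10] addr=0x26 blk=9 s=1: VC-HIT | VC [11]
  [11] addr=0x2c blk=11 s=1: VC-HIT | VC [9]
  [12] addr=0x2d blk=11 s=1: L1-HIT | VC [9]
  [13] addr=0x24 blk=9 s=1: VC-HIT | VC [11]
  [14] addr=0x24 blk=9 s=1: L1-HIT | VC [11]
  [15] addr=0x2c blk=11 s=1: VC-HIT | VC [9]

VC = [9]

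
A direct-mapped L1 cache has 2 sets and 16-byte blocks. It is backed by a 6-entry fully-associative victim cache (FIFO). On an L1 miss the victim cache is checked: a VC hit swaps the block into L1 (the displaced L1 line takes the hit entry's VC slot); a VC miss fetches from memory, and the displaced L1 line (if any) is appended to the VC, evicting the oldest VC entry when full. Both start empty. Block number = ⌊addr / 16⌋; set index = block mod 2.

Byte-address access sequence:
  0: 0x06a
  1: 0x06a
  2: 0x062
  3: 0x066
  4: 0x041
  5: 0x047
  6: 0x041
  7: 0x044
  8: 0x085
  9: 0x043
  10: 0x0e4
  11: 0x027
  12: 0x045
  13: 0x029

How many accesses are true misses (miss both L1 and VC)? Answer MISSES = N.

MISSES = 5

  [0] addr=0x6a blk=6 s=0: MISS | VC []
  [1] addr=0x6a blk=6 s=0: L1-HIT | VC []
  [2] addr=0x62 blk=6 s=0: L1-HIT | VC []
  [3] addr=0x66 blk=6 s=0: L1-HIT | VC []
  [4] addr=0x41 blk=4 s=0: MISS | VC [6]
  [5] addr=0x47 blk=4 s=0: L1-HIT | VC [6]
  [6] addr=0x41 blk=4 s=0: L1-HIT | VC [6]
  [7] addr=0x44 blk=4 s=0: L1-HIT | VC [6]
  [8] addr=0x85 blk=8 s=0: MISS | VC [6, 4]
  [9] addr=0x43 blk=4 s=0: VC-HIT | VC [6, 8]
  [10] addr=0xe4 blk=14 s=0: MISS | VC [6, 8, 4]
  [11] addr=0x27 blk=2 s=0: MISS | VC [6, 8, 4, 14]
  [12] addr=0x45 blk=4 s=0: VC-HIT | VC [6, 8, 2, 14]
  [13] addr=0x29 blk=2 s=0: VC-HIT | VC [6, 8, 4, 14]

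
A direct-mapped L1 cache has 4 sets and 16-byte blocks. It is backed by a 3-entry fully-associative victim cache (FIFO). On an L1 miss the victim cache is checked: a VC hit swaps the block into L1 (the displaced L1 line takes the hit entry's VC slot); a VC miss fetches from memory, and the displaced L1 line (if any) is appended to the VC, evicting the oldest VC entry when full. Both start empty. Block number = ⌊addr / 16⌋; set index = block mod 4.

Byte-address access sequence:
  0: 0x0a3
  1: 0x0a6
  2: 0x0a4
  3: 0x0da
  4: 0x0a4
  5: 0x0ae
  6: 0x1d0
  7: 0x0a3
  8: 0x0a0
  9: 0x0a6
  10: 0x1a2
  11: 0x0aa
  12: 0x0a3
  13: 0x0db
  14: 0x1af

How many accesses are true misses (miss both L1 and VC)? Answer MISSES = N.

  [0] addr=0xa3 blk=10 s=2: MISS | VC []
  [1] addr=0xa6 blk=10 s=2: L1-HIT | VC []
  [2] addr=0xa4 blk=10 s=2: L1-HIT | VC []
  [3] addr=0xda blk=13 s=1: MISS | VC []
  [4] addr=0xa4 blk=10 s=2: L1-HIT | VC []
  [5] addr=0xae blk=10 s=2: L1-HIT | VC []
  [6] addr=0x1d0 blk=29 s=1: MISS | VC [13]
  [7] addr=0xa3 blk=10 s=2: L1-HIT | VC [13]
  [8] addr=0xa0 blk=10 s=2: L1-HIT | VC [13]
  [9] addr=0xa6 blk=10 s=2: L1-HIT | VC [13]
  [10] addr=0x1a2 blk=26 s=2: MISS | VC [13, 10]
  [11] addr=0xaa blk=10 s=2: VC-HIT | VC [13, 26]
  [12] addr=0xa3 blk=10 s=2: L1-HIT | VC [13, 26]
  [13] addr=0xdb blk=13 s=1: VC-HIT | VC [29, 26]
  [14] addr=0x1af blk=26 s=2: VC-HIT | VC [29, 10]

MISSES = 4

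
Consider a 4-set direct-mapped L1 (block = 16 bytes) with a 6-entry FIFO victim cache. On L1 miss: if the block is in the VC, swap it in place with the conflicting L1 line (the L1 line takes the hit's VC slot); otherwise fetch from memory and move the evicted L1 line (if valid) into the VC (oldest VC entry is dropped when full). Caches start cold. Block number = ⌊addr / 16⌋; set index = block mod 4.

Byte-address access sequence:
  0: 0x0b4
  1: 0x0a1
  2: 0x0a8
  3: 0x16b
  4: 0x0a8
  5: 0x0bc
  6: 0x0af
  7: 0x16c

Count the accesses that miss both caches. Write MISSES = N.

MISSES = 3

  [0] addr=0xb4 blk=11 s=3: MISS | VC []
  [1] addr=0xa1 blk=10 s=2: MISS | VC []
  [2] addr=0xa8 blk=10 s=2: L1-HIT | VC []
  [3] addr=0x16b blk=22 s=2: MISS | VC [10]
  [4] addr=0xa8 blk=10 s=2: VC-HIT | VC [22]
  [5] addr=0xbc blk=11 s=3: L1-HIT | VC [22]
  [6] addr=0xaf blk=10 s=2: L1-HIT | VC [22]
  [7] addr=0x16c blk=22 s=2: VC-HIT | VC [10]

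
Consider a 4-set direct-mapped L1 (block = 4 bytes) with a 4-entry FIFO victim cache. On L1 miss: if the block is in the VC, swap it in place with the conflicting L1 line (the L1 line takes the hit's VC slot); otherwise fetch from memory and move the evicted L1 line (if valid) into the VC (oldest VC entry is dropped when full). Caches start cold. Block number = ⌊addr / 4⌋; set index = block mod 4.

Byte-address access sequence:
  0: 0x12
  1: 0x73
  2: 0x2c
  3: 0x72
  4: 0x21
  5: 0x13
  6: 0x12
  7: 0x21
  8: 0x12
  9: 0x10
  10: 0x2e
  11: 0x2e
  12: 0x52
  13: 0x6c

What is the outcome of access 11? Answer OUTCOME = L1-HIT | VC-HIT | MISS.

  [0] addr=0x12 blk=4 s=0: MISS | VC []
  [1] addr=0x73 blk=28 s=0: MISS | VC [4]
  [2] addr=0x2c blk=11 s=3: MISS | VC [4]
  [3] addr=0x72 blk=28 s=0: L1-HIT | VC [4]
  [4] addr=0x21 blk=8 s=0: MISS | VC [4, 28]
  [5] addr=0x13 blk=4 s=0: VC-HIT | VC [8, 28]
  [6] addr=0x12 blk=4 s=0: L1-HIT | VC [8, 28]
  [7] addr=0x21 blk=8 s=0: VC-HIT | VC [4, 28]
  [8] addr=0x12 blk=4 s=0: VC-HIT | VC [8, 28]
  [9] addr=0x10 blk=4 s=0: L1-HIT | VC [8, 28]
  [10] addr=0x2e blk=11 s=3: L1-HIT | VC [8, 28]
  [11] addr=0x2e blk=11 s=3: L1-HIT | VC [8, 28]
  [12] addr=0x52 blk=20 s=0: MISS | VC [8, 28, 4]
  [13] addr=0x6c blk=27 s=3: MISS | VC [8, 28, 4, 11]

OUTCOME = L1-HIT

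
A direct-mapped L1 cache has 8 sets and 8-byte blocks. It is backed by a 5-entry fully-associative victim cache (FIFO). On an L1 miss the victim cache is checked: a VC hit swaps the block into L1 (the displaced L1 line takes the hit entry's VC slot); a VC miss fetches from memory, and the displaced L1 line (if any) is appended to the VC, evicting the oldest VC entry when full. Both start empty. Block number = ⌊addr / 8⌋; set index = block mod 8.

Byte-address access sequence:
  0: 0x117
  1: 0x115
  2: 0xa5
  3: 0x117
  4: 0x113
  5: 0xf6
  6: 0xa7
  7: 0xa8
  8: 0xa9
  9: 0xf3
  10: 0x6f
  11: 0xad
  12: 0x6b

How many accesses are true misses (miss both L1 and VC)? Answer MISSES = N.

#0 0x117→b34/s2 MISS; vc=[]
#1 0x115→b34/s2 L1-HIT; vc=[]
#2 0xa5→b20/s4 MISS; vc=[]
#3 0x117→b34/s2 L1-HIT; vc=[]
#4 0x113→b34/s2 L1-HIT; vc=[]
#5 0xf6→b30/s6 MISS; vc=[]
#6 0xa7→b20/s4 L1-HIT; vc=[]
#7 0xa8→b21/s5 MISS; vc=[]
#8 0xa9→b21/s5 L1-HIT; vc=[]
#9 0xf3→b30/s6 L1-HIT; vc=[]
#10 0x6f→b13/s5 MISS; vc=[21]
#11 0xad→b21/s5 VC-HIT; vc=[13]
#12 0x6b→b13/s5 VC-HIT; vc=[21]

MISSES = 5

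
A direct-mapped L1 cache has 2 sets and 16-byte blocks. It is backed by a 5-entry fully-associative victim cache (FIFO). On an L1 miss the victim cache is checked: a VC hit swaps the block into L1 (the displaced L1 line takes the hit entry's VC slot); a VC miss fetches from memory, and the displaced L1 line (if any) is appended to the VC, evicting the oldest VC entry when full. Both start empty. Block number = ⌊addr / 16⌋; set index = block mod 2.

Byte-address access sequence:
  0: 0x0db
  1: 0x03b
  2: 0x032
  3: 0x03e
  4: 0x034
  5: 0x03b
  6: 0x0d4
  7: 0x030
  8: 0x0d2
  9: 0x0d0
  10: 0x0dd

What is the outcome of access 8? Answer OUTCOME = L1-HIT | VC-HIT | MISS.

#0 0xdb→b13/s1 MISS; vc=[]
#1 0x3b→b3/s1 MISS; vc=[13]
#2 0x32→b3/s1 L1-HIT; vc=[13]
#3 0x3e→b3/s1 L1-HIT; vc=[13]
#4 0x34→b3/s1 L1-HIT; vc=[13]
#5 0x3b→b3/s1 L1-HIT; vc=[13]
#6 0xd4→b13/s1 VC-HIT; vc=[3]
#7 0x30→b3/s1 VC-HIT; vc=[13]
#8 0xd2→b13/s1 VC-HIT; vc=[3]
#9 0xd0→b13/s1 L1-HIT; vc=[3]
#10 0xdd→b13/s1 L1-HIT; vc=[3]

OUTCOME = VC-HIT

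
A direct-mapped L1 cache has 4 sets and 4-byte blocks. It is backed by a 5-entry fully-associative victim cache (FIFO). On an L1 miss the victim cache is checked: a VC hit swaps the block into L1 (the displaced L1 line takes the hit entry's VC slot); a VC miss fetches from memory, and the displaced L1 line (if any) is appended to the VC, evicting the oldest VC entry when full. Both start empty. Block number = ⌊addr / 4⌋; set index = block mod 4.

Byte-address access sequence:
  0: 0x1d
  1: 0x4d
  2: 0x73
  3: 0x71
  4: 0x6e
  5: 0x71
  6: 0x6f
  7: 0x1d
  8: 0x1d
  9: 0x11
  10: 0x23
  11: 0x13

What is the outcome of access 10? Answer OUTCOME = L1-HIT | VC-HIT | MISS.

  [0] addr=0x1d blk=7 s=3: MISS | VC []
  [1] addr=0x4d blk=19 s=3: MISS | VC [7]
  [2] addr=0x73 blk=28 s=0: MISS | VC [7]
  [3] addr=0x71 blk=28 s=0: L1-HIT | VC [7]
  [4] addr=0x6e blk=27 s=3: MISS | VC [7, 19]
  [5] addr=0x71 blk=28 s=0: L1-HIT | VC [7, 19]
  [6] addr=0x6f blk=27 s=3: L1-HIT | VC [7, 19]
  [7] addr=0x1d blk=7 s=3: VC-HIT | VC [27, 19]
  [8] addr=0x1d blk=7 s=3: L1-HIT | VC [27, 19]
  [9] addr=0x11 blk=4 s=0: MISS | VC [27, 19, 28]
  [10] addr=0x23 blk=8 s=0: MISS | VC [27, 19, 28, 4]
  [11] addr=0x13 blk=4 s=0: VC-HIT | VC [27, 19, 28, 8]

OUTCOME = MISS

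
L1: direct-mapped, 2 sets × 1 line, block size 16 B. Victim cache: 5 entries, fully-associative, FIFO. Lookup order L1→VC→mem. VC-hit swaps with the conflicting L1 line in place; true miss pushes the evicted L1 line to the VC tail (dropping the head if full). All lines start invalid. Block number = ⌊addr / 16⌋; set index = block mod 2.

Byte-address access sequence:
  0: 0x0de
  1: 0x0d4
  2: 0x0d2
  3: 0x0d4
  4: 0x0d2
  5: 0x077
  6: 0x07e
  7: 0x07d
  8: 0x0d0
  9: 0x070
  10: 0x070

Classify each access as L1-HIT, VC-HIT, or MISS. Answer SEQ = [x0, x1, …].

SEQ = [MISS, L1-HIT, L1-HIT, L1-HIT, L1-HIT, MISS, L1-HIT, L1-HIT, VC-HIT, VC-HIT, L1-HIT]

0: 0xde (blk 13, set 1) → MISS  vc=[]
1: 0xd4 (blk 13, set 1) → L1-HIT  vc=[]
2: 0xd2 (blk 13, set 1) → L1-HIT  vc=[]
3: 0xd4 (blk 13, set 1) → L1-HIT  vc=[]
4: 0xd2 (blk 13, set 1) → L1-HIT  vc=[]
5: 0x77 (blk 7, set 1) → MISS  vc=[13]
6: 0x7e (blk 7, set 1) → L1-HIT  vc=[13]
7: 0x7d (blk 7, set 1) → L1-HIT  vc=[13]
8: 0xd0 (blk 13, set 1) → VC-HIT  vc=[7]
9: 0x70 (blk 7, set 1) → VC-HIT  vc=[13]
10: 0x70 (blk 7, set 1) → L1-HIT  vc=[13]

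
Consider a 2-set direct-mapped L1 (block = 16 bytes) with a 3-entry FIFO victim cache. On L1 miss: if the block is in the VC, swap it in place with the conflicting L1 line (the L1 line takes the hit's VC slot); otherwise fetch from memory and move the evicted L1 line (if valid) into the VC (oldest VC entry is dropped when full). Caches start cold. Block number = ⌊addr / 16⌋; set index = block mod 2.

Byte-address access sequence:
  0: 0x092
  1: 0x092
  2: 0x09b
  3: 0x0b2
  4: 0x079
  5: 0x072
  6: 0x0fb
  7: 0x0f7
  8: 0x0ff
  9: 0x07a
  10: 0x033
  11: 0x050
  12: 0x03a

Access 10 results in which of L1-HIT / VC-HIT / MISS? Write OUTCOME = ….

0: 0x92 (blk 9, set 1) → MISS  vc=[]
1: 0x92 (blk 9, set 1) → L1-HIT  vc=[]
2: 0x9b (blk 9, set 1) → L1-HIT  vc=[]
3: 0xb2 (blk 11, set 1) → MISS  vc=[9]
4: 0x79 (blk 7, set 1) → MISS  vc=[9, 11]
5: 0x72 (blk 7, set 1) → L1-HIT  vc=[9, 11]
6: 0xfb (blk 15, set 1) → MISS  vc=[9, 11, 7]
7: 0xf7 (blk 15, set 1) → L1-HIT  vc=[9, 11, 7]
8: 0xff (blk 15, set 1) → L1-HIT  vc=[9, 11, 7]
9: 0x7a (blk 7, set 1) → VC-HIT  vc=[9, 11, 15]
10: 0x33 (blk 3, set 1) → MISS  vc=[11, 15, 7]
11: 0x50 (blk 5, set 1) → MISS  vc=[15, 7, 3]
12: 0x3a (blk 3, set 1) → VC-HIT  vc=[15, 7, 5]

OUTCOME = MISS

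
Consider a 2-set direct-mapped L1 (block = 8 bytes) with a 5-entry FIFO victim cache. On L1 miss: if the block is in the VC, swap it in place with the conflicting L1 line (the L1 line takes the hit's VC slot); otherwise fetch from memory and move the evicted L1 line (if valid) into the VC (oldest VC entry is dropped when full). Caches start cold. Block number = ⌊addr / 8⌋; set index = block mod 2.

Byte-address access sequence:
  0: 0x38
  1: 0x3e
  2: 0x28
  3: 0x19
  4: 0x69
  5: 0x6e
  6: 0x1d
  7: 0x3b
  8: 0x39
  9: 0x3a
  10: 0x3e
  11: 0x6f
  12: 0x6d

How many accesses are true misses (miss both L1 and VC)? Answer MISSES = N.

MISSES = 4

#0 0x38→b7/s1 MISS; vc=[]
#1 0x3e→b7/s1 L1-HIT; vc=[]
#2 0x28→b5/s1 MISS; vc=[7]
#3 0x19→b3/s1 MISS; vc=[7,5]
#4 0x69→b13/s1 MISS; vc=[7,5,3]
#5 0x6e→b13/s1 L1-HIT; vc=[7,5,3]
#6 0x1d→b3/s1 VC-HIT; vc=[7,5,13]
#7 0x3b→b7/s1 VC-HIT; vc=[3,5,13]
#8 0x39→b7/s1 L1-HIT; vc=[3,5,13]
#9 0x3a→b7/s1 L1-HIT; vc=[3,5,13]
#10 0x3e→b7/s1 L1-HIT; vc=[3,5,13]
#11 0x6f→b13/s1 VC-HIT; vc=[3,5,7]
#12 0x6d→b13/s1 L1-HIT; vc=[3,5,7]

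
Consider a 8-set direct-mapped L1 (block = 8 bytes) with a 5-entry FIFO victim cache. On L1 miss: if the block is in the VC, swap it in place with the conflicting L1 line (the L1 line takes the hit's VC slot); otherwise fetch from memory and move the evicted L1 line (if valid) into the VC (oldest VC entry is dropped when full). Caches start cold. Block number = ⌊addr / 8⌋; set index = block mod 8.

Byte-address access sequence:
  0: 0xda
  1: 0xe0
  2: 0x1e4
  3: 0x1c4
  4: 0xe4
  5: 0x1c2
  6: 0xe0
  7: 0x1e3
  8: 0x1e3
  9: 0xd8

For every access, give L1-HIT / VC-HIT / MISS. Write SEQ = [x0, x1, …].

SEQ = [MISS, MISS, MISS, MISS, VC-HIT, L1-HIT, L1-HIT, VC-HIT, L1-HIT, L1-HIT]

#0 0xda→b27/s3 MISS; vc=[]
#1 0xe0→b28/s4 MISS; vc=[]
#2 0x1e4→b60/s4 MISS; vc=[28]
#3 0x1c4→b56/s0 MISS; vc=[28]
#4 0xe4→b28/s4 VC-HIT; vc=[60]
#5 0x1c2→b56/s0 L1-HIT; vc=[60]
#6 0xe0→b28/s4 L1-HIT; vc=[60]
#7 0x1e3→b60/s4 VC-HIT; vc=[28]
#8 0x1e3→b60/s4 L1-HIT; vc=[28]
#9 0xd8→b27/s3 L1-HIT; vc=[28]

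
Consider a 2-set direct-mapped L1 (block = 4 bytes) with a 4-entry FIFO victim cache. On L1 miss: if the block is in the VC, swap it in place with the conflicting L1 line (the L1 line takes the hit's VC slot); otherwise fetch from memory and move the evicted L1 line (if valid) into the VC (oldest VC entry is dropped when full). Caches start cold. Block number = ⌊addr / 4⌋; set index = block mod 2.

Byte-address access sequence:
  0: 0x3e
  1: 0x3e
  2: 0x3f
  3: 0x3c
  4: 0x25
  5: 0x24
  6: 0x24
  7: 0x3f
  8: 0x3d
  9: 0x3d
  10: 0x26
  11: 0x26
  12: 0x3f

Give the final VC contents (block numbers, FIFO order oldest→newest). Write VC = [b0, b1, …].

VC = [9]

#0 0x3e→b15/s1 MISS; vc=[]
#1 0x3e→b15/s1 L1-HIT; vc=[]
#2 0x3f→b15/s1 L1-HIT; vc=[]
#3 0x3c→b15/s1 L1-HIT; vc=[]
#4 0x25→b9/s1 MISS; vc=[15]
#5 0x24→b9/s1 L1-HIT; vc=[15]
#6 0x24→b9/s1 L1-HIT; vc=[15]
#7 0x3f→b15/s1 VC-HIT; vc=[9]
#8 0x3d→b15/s1 L1-HIT; vc=[9]
#9 0x3d→b15/s1 L1-HIT; vc=[9]
#10 0x26→b9/s1 VC-HIT; vc=[15]
#11 0x26→b9/s1 L1-HIT; vc=[15]
#12 0x3f→b15/s1 VC-HIT; vc=[9]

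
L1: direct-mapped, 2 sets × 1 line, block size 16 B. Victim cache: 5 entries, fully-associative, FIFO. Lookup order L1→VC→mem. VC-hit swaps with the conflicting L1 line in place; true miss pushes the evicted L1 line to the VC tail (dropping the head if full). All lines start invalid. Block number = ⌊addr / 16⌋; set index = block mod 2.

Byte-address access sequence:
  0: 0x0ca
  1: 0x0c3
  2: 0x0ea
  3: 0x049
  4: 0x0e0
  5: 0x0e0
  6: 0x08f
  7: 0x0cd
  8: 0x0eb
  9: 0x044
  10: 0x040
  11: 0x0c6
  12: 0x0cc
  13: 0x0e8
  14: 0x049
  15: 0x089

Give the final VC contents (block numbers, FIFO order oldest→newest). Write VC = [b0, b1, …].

VC = [4, 12, 14]

#0 0xca→b12/s0 MISS; vc=[]
#1 0xc3→b12/s0 L1-HIT; vc=[]
#2 0xea→b14/s0 MISS; vc=[12]
#3 0x49→b4/s0 MISS; vc=[12,14]
#4 0xe0→b14/s0 VC-HIT; vc=[12,4]
#5 0xe0→b14/s0 L1-HIT; vc=[12,4]
#6 0x8f→b8/s0 MISS; vc=[12,4,14]
#7 0xcd→b12/s0 VC-HIT; vc=[8,4,14]
#8 0xeb→b14/s0 VC-HIT; vc=[8,4,12]
#9 0x44→b4/s0 VC-HIT; vc=[8,14,12]
#10 0x40→b4/s0 L1-HIT; vc=[8,14,12]
#11 0xc6→b12/s0 VC-HIT; vc=[8,14,4]
#12 0xcc→b12/s0 L1-HIT; vc=[8,14,4]
#13 0xe8→b14/s0 VC-HIT; vc=[8,12,4]
#14 0x49→b4/s0 VC-HIT; vc=[8,12,14]
#15 0x89→b8/s0 VC-HIT; vc=[4,12,14]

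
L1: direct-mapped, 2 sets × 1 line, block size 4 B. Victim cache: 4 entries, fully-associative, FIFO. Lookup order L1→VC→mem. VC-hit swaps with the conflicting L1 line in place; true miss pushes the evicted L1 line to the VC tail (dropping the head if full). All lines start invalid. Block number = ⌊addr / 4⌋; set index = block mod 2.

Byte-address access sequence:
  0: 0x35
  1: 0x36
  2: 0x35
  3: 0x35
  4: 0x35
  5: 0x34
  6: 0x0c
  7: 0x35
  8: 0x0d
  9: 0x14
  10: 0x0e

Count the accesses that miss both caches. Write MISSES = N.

0: 0x35 (blk 13, set 1) → MISS  vc=[]
1: 0x36 (blk 13, set 1) → L1-HIT  vc=[]
2: 0x35 (blk 13, set 1) → L1-HIT  vc=[]
3: 0x35 (blk 13, set 1) → L1-HIT  vc=[]
4: 0x35 (blk 13, set 1) → L1-HIT  vc=[]
5: 0x34 (blk 13, set 1) → L1-HIT  vc=[]
6: 0xc (blk 3, set 1) → MISS  vc=[13]
7: 0x35 (blk 13, set 1) → VC-HIT  vc=[3]
8: 0xd (blk 3, set 1) → VC-HIT  vc=[13]
9: 0x14 (blk 5, set 1) → MISS  vc=[13, 3]
10: 0xe (blk 3, set 1) → VC-HIT  vc=[13, 5]

MISSES = 3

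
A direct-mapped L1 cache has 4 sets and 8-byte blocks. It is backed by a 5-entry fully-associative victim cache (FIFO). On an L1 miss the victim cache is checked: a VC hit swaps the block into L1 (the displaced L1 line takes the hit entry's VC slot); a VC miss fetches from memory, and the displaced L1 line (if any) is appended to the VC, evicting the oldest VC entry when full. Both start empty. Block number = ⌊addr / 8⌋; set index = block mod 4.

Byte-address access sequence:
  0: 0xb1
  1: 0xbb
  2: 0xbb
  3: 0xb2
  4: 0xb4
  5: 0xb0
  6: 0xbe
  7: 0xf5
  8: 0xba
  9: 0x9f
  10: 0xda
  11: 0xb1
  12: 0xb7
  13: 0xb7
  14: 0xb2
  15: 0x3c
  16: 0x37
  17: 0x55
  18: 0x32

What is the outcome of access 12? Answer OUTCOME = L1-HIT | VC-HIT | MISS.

OUTCOME = L1-HIT

#0 0xb1→b22/s2 MISS; vc=[]
#1 0xbb→b23/s3 MISS; vc=[]
#2 0xbb→b23/s3 L1-HIT; vc=[]
#3 0xb2→b22/s2 L1-HIT; vc=[]
#4 0xb4→b22/s2 L1-HIT; vc=[]
#5 0xb0→b22/s2 L1-HIT; vc=[]
#6 0xbe→b23/s3 L1-HIT; vc=[]
#7 0xf5→b30/s2 MISS; vc=[22]
#8 0xba→b23/s3 L1-HIT; vc=[22]
#9 0x9f→b19/s3 MISS; vc=[22,23]
#10 0xda→b27/s3 MISS; vc=[22,23,19]
#11 0xb1→b22/s2 VC-HIT; vc=[30,23,19]
#12 0xb7→b22/s2 L1-HIT; vc=[30,23,19]
#13 0xb7→b22/s2 L1-HIT; vc=[30,23,19]
#14 0xb2→b22/s2 L1-HIT; vc=[30,23,19]
#15 0x3c→b7/s3 MISS; vc=[30,23,19,27]
#16 0x37→b6/s2 MISS; vc=[30,23,19,27,22]
#17 0x55→b10/s2 MISS; vc=[23,19,27,22,6]
#18 0x32→b6/s2 VC-HIT; vc=[23,19,27,22,10]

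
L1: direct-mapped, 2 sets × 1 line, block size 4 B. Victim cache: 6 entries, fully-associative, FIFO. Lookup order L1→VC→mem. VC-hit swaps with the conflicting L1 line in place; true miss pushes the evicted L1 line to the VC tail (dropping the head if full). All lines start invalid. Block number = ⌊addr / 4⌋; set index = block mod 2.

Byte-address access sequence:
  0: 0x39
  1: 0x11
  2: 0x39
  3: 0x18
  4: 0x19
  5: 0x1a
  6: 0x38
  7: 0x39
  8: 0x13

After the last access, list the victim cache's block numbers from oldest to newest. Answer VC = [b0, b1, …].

#0 0x39→b14/s0 MISS; vc=[]
#1 0x11→b4/s0 MISS; vc=[14]
#2 0x39→b14/s0 VC-HIT; vc=[4]
#3 0x18→b6/s0 MISS; vc=[4,14]
#4 0x19→b6/s0 L1-HIT; vc=[4,14]
#5 0x1a→b6/s0 L1-HIT; vc=[4,14]
#6 0x38→b14/s0 VC-HIT; vc=[4,6]
#7 0x39→b14/s0 L1-HIT; vc=[4,6]
#8 0x13→b4/s0 VC-HIT; vc=[14,6]

VC = [14, 6]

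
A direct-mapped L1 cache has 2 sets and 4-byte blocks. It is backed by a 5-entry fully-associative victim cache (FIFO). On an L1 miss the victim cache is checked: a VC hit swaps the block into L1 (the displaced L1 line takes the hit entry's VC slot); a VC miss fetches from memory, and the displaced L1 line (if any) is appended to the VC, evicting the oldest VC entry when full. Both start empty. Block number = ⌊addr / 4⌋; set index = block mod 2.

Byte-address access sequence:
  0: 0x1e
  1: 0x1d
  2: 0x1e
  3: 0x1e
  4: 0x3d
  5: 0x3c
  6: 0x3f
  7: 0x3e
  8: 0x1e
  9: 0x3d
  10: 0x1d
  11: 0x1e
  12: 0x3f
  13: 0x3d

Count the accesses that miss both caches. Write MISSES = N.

  [0] addr=0x1e blk=7 s=1: MISS | VC []
  [1] addr=0x1d blk=7 s=1: L1-HIT | VC []
  [2] addr=0x1e blk=7 s=1: L1-HIT | VC []
  [3] addr=0x1e blk=7 s=1: L1-HIT | VC []
  [4] addr=0x3d blk=15 s=1: MISS | VC [7]
  [5] addr=0x3c blk=15 s=1: L1-HIT | VC [7]
  [6] addr=0x3f blk=15 s=1: L1-HIT | VC [7]
  [7] addr=0x3e blk=15 s=1: L1-HIT | VC [7]
  [8] addr=0x1e blk=7 s=1: VC-HIT | VC [15]
  [9] addr=0x3d blk=15 s=1: VC-HIT | VC [7]
  [10] addr=0x1d blk=7 s=1: VC-HIT | VC [15]
  [11] addr=0x1e blk=7 s=1: L1-HIT | VC [15]
  [12] addr=0x3f blk=15 s=1: VC-HIT | VC [7]
  [13] addr=0x3d blk=15 s=1: L1-HIT | VC [7]

MISSES = 2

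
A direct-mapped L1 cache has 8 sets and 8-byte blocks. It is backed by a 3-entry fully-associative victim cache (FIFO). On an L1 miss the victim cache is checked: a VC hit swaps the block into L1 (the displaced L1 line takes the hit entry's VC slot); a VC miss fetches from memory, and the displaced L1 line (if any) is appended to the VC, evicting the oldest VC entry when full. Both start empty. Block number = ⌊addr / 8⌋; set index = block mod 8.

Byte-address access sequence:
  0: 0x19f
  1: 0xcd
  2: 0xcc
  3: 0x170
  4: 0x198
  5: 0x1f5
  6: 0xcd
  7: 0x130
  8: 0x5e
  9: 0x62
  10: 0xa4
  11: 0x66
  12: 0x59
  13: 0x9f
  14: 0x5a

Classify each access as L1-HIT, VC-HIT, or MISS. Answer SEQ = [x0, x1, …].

SEQ = [MISS, MISS, L1-HIT, MISS, L1-HIT, MISS, L1-HIT, MISS, MISS, MISS, MISS, VC-HIT, L1-HIT, MISS, VC-HIT]

#0 0x19f→b51/s3 MISS; vc=[]
#1 0xcd→b25/s1 MISS; vc=[]
#2 0xcc→b25/s1 L1-HIT; vc=[]
#3 0x170→b46/s6 MISS; vc=[]
#4 0x198→b51/s3 L1-HIT; vc=[]
#5 0x1f5→b62/s6 MISS; vc=[46]
#6 0xcd→b25/s1 L1-HIT; vc=[46]
#7 0x130→b38/s6 MISS; vc=[46,62]
#8 0x5e→b11/s3 MISS; vc=[46,62,51]
#9 0x62→b12/s4 MISS; vc=[46,62,51]
#10 0xa4→b20/s4 MISS; vc=[62,51,12]
#11 0x66→b12/s4 VC-HIT; vc=[62,51,20]
#12 0x59→b11/s3 L1-HIT; vc=[62,51,20]
#13 0x9f→b19/s3 MISS; vc=[51,20,11]
#14 0x5a→b11/s3 VC-HIT; vc=[51,20,19]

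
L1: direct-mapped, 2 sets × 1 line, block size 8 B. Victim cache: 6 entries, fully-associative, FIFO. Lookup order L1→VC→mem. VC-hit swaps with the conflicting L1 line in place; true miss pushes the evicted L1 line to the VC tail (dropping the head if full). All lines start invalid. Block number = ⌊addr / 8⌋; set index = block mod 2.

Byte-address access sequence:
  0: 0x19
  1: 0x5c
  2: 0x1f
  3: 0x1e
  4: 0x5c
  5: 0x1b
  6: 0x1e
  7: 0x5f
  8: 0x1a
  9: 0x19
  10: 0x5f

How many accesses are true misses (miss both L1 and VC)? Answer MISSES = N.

0: 0x19 (blk 3, set 1) → MISS  vc=[]
1: 0x5c (blk 11, set 1) → MISS  vc=[3]
2: 0x1f (blk 3, set 1) → VC-HIT  vc=[11]
3: 0x1e (blk 3, set 1) → L1-HIT  vc=[11]
4: 0x5c (blk 11, set 1) → VC-HIT  vc=[3]
5: 0x1b (blk 3, set 1) → VC-HIT  vc=[11]
6: 0x1e (blk 3, set 1) → L1-HIT  vc=[11]
7: 0x5f (blk 11, set 1) → VC-HIT  vc=[3]
8: 0x1a (blk 3, set 1) → VC-HIT  vc=[11]
9: 0x19 (blk 3, set 1) → L1-HIT  vc=[11]
10: 0x5f (blk 11, set 1) → VC-HIT  vc=[3]

MISSES = 2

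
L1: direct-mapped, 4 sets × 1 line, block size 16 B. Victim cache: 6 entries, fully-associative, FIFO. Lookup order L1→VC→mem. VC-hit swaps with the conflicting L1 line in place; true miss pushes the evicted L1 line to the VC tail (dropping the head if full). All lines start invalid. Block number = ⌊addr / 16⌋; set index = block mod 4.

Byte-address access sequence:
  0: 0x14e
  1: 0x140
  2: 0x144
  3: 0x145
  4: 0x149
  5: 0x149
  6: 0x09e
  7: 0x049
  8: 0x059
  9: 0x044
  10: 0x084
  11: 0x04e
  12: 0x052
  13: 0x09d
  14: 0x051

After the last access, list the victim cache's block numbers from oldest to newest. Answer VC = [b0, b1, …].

  [0] addr=0x14e blk=20 s=0: MISS | VC []
  [1] addr=0x140 blk=20 s=0: L1-HIT | VC []
  [2] addr=0x144 blk=20 s=0: L1-HIT | VC []
  [3] addr=0x145 blk=20 s=0: L1-HIT | VC []
  [4] addr=0x149 blk=20 s=0: L1-HIT | VC []
  [5] addr=0x149 blk=20 s=0: L1-HIT | VC []
  [6] addr=0x9e blk=9 s=1: MISS | VC []
  [7] addr=0x49 blk=4 s=0: MISS | VC [20]
  [8] addr=0x59 blk=5 s=1: MISS | VC [20, 9]
  [9] addr=0x44 blk=4 s=0: L1-HIT | VC [20, 9]
  [10] addr=0x84 blk=8 s=0: MISS | VC [20, 9, 4]
  [11] addr=0x4e blk=4 s=0: VC-HIT | VC [20, 9, 8]
  [12] addr=0x52 blk=5 s=1: L1-HIT | VC [20, 9, 8]
  [13] addr=0x9d blk=9 s=1: VC-HIT | VC [20, 5, 8]
  [14] addr=0x51 blk=5 s=1: VC-HIT | VC [20, 9, 8]

VC = [20, 9, 8]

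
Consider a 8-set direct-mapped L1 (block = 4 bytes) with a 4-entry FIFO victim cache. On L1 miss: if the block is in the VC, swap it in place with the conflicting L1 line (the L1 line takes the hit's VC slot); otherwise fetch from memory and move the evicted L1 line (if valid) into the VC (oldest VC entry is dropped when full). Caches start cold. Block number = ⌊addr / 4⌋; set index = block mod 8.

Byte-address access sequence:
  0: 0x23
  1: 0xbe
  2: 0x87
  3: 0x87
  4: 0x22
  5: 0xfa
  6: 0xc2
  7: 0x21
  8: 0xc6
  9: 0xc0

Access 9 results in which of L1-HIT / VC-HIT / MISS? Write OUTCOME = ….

OUTCOME = VC-HIT

#0 0x23→b8/s0 MISS; vc=[]
#1 0xbe→b47/s7 MISS; vc=[]
#2 0x87→b33/s1 MISS; vc=[]
#3 0x87→b33/s1 L1-HIT; vc=[]
#4 0x22→b8/s0 L1-HIT; vc=[]
#5 0xfa→b62/s6 MISS; vc=[]
#6 0xc2→b48/s0 MISS; vc=[8]
#7 0x21→b8/s0 VC-HIT; vc=[48]
#8 0xc6→b49/s1 MISS; vc=[48,33]
#9 0xc0→b48/s0 VC-HIT; vc=[8,33]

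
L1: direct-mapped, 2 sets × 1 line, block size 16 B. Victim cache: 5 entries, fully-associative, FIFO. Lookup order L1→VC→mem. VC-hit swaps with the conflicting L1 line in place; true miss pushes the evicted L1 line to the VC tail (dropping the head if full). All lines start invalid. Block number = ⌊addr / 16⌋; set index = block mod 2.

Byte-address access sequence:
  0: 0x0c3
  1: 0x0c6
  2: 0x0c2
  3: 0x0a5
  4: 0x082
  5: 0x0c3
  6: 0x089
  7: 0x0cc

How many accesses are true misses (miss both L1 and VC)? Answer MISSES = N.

MISSES = 3

0: 0xc3 (blk 12, set 0) → MISS  vc=[]
1: 0xc6 (blk 12, set 0) → L1-HIT  vc=[]
2: 0xc2 (blk 12, set 0) → L1-HIT  vc=[]
3: 0xa5 (blk 10, set 0) → MISS  vc=[12]
4: 0x82 (blk 8, set 0) → MISS  vc=[12, 10]
5: 0xc3 (blk 12, set 0) → VC-HIT  vc=[8, 10]
6: 0x89 (blk 8, set 0) → VC-HIT  vc=[12, 10]
7: 0xcc (blk 12, set 0) → VC-HIT  vc=[8, 10]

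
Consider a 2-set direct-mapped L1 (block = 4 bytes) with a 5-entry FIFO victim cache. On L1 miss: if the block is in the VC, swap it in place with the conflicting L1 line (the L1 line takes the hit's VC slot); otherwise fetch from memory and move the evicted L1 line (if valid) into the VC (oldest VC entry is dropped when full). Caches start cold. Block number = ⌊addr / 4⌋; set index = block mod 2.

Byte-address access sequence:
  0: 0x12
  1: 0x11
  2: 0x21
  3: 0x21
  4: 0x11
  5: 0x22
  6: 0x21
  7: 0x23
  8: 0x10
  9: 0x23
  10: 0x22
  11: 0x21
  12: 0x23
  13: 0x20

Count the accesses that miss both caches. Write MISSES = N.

MISSES = 2

0: 0x12 (blk 4, set 0) → MISS  vc=[]
1: 0x11 (blk 4, set 0) → L1-HIT  vc=[]
2: 0x21 (blk 8, set 0) → MISS  vc=[4]
3: 0x21 (blk 8, set 0) → L1-HIT  vc=[4]
4: 0x11 (blk 4, set 0) → VC-HIT  vc=[8]
5: 0x22 (blk 8, set 0) → VC-HIT  vc=[4]
6: 0x21 (blk 8, set 0) → L1-HIT  vc=[4]
7: 0x23 (blk 8, set 0) → L1-HIT  vc=[4]
8: 0x10 (blk 4, set 0) → VC-HIT  vc=[8]
9: 0x23 (blk 8, set 0) → VC-HIT  vc=[4]
10: 0x22 (blk 8, set 0) → L1-HIT  vc=[4]
11: 0x21 (blk 8, set 0) → L1-HIT  vc=[4]
12: 0x23 (blk 8, set 0) → L1-HIT  vc=[4]
13: 0x20 (blk 8, set 0) → L1-HIT  vc=[4]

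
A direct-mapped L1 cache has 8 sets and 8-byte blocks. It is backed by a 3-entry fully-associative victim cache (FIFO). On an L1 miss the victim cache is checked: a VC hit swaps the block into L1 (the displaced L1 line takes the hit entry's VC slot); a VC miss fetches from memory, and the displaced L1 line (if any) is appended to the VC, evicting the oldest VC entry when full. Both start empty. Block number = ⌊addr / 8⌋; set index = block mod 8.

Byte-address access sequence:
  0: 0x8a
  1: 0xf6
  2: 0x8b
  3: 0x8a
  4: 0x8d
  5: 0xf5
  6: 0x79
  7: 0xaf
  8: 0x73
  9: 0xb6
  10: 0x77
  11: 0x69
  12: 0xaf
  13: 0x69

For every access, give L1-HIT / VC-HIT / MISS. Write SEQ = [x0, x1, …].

SEQ = [MISS, MISS, L1-HIT, L1-HIT, L1-HIT, L1-HIT, MISS, MISS, MISS, MISS, VC-HIT, MISS, VC-HIT, VC-HIT]

#0 0x8a→b17/s1 MISS; vc=[]
#1 0xf6→b30/s6 MISS; vc=[]
#2 0x8b→b17/s1 L1-HIT; vc=[]
#3 0x8a→b17/s1 L1-HIT; vc=[]
#4 0x8d→b17/s1 L1-HIT; vc=[]
#5 0xf5→b30/s6 L1-HIT; vc=[]
#6 0x79→b15/s7 MISS; vc=[]
#7 0xaf→b21/s5 MISS; vc=[]
#8 0x73→b14/s6 MISS; vc=[30]
#9 0xb6→b22/s6 MISS; vc=[30,14]
#10 0x77→b14/s6 VC-HIT; vc=[30,22]
#11 0x69→b13/s5 MISS; vc=[30,22,21]
#12 0xaf→b21/s5 VC-HIT; vc=[30,22,13]
#13 0x69→b13/s5 VC-HIT; vc=[30,22,21]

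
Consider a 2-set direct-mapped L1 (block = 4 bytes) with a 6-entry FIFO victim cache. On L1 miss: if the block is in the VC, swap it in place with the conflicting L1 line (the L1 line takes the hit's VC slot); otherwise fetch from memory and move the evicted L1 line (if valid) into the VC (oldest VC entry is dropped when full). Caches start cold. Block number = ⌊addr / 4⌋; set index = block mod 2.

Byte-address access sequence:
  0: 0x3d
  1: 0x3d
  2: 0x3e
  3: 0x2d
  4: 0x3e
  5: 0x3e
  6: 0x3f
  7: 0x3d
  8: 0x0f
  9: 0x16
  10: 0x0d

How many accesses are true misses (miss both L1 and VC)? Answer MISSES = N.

0: 0x3d (blk 15, set 1) → MISS  vc=[]
1: 0x3d (blk 15, set 1) → L1-HIT  vc=[]
2: 0x3e (blk 15, set 1) → L1-HIT  vc=[]
3: 0x2d (blk 11, set 1) → MISS  vc=[15]
4: 0x3e (blk 15, set 1) → VC-HIT  vc=[11]
5: 0x3e (blk 15, set 1) → L1-HIT  vc=[11]
6: 0x3f (blk 15, set 1) → L1-HIT  vc=[11]
7: 0x3d (blk 15, set 1) → L1-HIT  vc=[11]
8: 0xf (blk 3, set 1) → MISS  vc=[11, 15]
9: 0x16 (blk 5, set 1) → MISS  vc=[11, 15, 3]
10: 0xd (blk 3, set 1) → VC-HIT  vc=[11, 15, 5]

MISSES = 4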